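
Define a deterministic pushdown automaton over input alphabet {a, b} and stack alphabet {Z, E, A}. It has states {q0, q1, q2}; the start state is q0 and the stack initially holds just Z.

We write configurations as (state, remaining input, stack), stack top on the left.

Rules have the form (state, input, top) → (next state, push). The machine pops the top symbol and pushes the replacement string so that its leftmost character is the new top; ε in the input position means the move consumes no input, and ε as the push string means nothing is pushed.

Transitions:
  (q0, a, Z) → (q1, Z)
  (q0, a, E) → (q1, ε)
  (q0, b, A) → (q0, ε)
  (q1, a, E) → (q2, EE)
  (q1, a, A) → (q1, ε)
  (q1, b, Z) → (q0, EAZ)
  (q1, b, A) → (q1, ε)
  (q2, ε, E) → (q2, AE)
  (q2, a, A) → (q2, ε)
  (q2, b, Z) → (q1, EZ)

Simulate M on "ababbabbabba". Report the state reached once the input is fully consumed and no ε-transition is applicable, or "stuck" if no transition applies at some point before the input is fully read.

(q0, ababbabbabba, Z)
  read a, top Z: go to q1, push Z → (q1, babbabbabba, Z)
  read b, top Z: go to q0, push EAZ → (q0, abbabbabba, EAZ)
  read a, top E: go to q1, push ε → (q1, bbabbabba, AZ)
  read b, top A: go to q1, push ε → (q1, babbabba, Z)
  read b, top Z: go to q0, push EAZ → (q0, abbabba, EAZ)
  read a, top E: go to q1, push ε → (q1, bbabba, AZ)
  read b, top A: go to q1, push ε → (q1, babba, Z)
  read b, top Z: go to q0, push EAZ → (q0, abba, EAZ)
  read a, top E: go to q1, push ε → (q1, bba, AZ)
  read b, top A: go to q1, push ε → (q1, ba, Z)
  read b, top Z: go to q0, push EAZ → (q0, a, EAZ)
  read a, top E: go to q1, push ε → (q1, ε, AZ)
All input consumed; M is in state q1.

q1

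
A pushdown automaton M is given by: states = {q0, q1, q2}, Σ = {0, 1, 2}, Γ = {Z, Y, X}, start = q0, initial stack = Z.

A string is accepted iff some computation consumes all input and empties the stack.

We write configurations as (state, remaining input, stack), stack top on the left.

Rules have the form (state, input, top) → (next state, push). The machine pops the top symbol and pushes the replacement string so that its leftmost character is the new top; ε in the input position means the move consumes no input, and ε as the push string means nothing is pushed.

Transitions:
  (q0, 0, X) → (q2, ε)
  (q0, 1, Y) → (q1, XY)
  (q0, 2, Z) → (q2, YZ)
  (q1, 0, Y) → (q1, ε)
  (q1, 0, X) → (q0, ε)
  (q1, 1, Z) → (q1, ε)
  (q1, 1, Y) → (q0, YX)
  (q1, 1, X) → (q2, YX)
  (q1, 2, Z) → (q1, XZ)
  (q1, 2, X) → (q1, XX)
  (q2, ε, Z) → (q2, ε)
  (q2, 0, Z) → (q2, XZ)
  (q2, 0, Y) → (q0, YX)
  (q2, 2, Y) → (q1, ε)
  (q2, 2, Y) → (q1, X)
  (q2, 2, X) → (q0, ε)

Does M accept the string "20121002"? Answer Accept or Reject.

Reject

No computation consumes all input and empties the stack.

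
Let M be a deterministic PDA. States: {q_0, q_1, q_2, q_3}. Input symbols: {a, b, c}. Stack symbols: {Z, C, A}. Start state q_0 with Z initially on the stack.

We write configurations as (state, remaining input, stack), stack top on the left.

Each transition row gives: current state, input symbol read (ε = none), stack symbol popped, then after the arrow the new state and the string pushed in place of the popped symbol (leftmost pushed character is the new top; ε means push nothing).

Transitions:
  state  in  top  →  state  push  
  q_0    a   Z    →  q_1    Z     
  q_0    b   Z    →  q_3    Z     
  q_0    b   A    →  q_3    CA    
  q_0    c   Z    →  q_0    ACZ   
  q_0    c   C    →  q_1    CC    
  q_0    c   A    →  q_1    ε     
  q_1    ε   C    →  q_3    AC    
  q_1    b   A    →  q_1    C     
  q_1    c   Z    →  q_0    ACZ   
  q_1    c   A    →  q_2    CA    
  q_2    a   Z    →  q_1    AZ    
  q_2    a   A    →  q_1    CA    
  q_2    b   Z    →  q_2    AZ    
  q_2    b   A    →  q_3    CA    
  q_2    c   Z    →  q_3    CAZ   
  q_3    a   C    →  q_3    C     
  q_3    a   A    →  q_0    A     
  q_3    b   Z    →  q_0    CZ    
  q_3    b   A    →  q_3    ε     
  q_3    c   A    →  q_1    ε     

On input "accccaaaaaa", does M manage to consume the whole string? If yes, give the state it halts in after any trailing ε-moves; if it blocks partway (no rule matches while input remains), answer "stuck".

stuck

(q_0, accccaaaaaa, Z) ⊢ (q_1, ccccaaaaaa, Z) ⊢ (q_0, cccaaaaaa, ACZ) ⊢ (q_1, ccaaaaaa, CZ) ⊢ (q_3, ccaaaaaa, ACZ) ⊢ (q_1, caaaaaa, CZ) ⊢ (q_3, caaaaaa, ACZ) ⊢ (q_1, aaaaaa, CZ) ⊢ (q_3, aaaaaa, ACZ) ⊢ (q_0, aaaaa, ACZ)
No transition for (q_0, a, top A); M blocks with input aaaaa remaining.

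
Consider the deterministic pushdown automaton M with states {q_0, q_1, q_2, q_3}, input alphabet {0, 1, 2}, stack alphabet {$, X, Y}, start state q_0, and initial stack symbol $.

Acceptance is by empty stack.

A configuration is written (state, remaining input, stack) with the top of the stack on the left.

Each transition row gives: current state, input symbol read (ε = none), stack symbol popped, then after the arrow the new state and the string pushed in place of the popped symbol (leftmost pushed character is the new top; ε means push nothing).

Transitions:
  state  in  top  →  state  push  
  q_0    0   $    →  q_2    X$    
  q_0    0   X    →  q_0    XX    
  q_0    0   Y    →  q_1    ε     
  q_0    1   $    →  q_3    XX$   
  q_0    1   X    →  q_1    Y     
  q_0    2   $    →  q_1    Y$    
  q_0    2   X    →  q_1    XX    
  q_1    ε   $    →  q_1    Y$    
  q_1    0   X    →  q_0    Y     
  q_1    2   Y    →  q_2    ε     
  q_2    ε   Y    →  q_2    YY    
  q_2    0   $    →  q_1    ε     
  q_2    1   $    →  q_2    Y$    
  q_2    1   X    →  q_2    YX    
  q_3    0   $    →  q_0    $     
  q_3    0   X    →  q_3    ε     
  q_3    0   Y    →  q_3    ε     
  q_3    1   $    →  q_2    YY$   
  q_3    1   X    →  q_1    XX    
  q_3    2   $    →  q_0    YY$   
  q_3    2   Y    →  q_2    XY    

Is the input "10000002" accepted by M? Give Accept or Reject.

(q_0, 10000002, $)
  read 1, top $: go to q_3, push XX$ → (q_3, 0000002, XX$)
  read 0, top X: go to q_3, push ε → (q_3, 000002, X$)
  read 0, top X: go to q_3, push ε → (q_3, 00002, $)
  read 0, top $: go to q_0, push $ → (q_0, 0002, $)
  read 0, top $: go to q_2, push X$ → (q_2, 002, X$)
No transition applies at (q_2, 002, X$); input not fully consumed.

Reject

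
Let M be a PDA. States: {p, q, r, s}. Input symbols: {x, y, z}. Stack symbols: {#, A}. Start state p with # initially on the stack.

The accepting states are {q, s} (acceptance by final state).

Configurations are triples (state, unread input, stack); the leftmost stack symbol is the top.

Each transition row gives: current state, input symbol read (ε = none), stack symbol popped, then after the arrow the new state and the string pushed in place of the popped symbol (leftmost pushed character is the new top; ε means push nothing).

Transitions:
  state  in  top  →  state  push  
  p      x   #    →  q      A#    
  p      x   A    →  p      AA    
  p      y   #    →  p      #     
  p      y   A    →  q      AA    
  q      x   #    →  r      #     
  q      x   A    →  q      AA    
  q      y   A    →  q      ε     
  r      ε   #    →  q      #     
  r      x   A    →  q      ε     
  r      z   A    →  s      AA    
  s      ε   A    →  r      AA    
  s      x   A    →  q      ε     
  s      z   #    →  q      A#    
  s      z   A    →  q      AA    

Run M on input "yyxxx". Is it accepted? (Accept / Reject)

One accepting computation: (p, yyxxx, #) ⊢ (p, yxxx, #) ⊢ (p, xxx, #) ⊢ (q, xx, A#) ⊢ (q, x, AA#) ⊢ (q, ε, AAA#)
All input consumed and state q ∈ F.

Accept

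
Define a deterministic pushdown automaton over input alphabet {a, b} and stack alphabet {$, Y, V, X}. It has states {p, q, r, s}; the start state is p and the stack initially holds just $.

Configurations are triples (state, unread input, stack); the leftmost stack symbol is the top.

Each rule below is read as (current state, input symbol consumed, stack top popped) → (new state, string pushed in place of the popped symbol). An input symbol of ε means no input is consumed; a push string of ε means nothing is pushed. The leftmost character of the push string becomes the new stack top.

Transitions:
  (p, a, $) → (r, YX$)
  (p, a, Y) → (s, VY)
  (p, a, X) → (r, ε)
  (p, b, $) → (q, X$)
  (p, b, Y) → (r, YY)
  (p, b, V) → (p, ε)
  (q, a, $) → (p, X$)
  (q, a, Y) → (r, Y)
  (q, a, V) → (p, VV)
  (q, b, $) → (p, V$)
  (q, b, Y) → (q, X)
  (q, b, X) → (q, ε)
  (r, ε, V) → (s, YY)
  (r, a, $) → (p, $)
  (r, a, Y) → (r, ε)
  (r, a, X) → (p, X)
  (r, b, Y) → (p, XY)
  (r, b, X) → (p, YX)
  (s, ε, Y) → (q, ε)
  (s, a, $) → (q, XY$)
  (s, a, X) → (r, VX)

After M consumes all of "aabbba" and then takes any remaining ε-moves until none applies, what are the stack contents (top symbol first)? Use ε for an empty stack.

YYX$

(p, aabbba, $)
  read a, top $: go to r, push YX$ → (r, abbba, YX$)
  read a, top Y: go to r, push ε → (r, bbba, X$)
  read b, top X: go to p, push YX → (p, bba, YX$)
  read b, top Y: go to r, push YY → (r, ba, YYX$)
  read b, top Y: go to p, push XY → (p, a, XYYX$)
  read a, top X: go to r, push ε → (r, ε, YYX$)
All input consumed in state r with stack YYX$.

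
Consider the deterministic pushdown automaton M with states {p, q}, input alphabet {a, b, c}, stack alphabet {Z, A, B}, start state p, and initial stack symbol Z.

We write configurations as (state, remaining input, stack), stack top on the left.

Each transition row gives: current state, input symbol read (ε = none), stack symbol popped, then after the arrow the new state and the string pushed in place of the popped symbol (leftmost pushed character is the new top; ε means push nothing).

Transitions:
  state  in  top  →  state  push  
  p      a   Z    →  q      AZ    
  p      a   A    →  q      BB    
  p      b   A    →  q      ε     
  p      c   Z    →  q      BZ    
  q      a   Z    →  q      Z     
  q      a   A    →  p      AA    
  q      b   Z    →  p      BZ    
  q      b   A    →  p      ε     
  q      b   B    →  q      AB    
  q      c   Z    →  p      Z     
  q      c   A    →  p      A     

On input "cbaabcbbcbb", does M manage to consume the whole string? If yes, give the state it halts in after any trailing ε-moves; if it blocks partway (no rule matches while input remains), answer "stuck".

q

(p, cbaabcbbcbb, Z)
  read c, top Z: go to q, push BZ → (q, baabcbbcbb, BZ)
  read b, top B: go to q, push AB → (q, aabcbbcbb, ABZ)
  read a, top A: go to p, push AA → (p, abcbbcbb, AABZ)
  read a, top A: go to q, push BB → (q, bcbbcbb, BBABZ)
  read b, top B: go to q, push AB → (q, cbbcbb, ABBABZ)
  read c, top A: go to p, push A → (p, bbcbb, ABBABZ)
  read b, top A: go to q, push ε → (q, bcbb, BBABZ)
  read b, top B: go to q, push AB → (q, cbb, ABBABZ)
  read c, top A: go to p, push A → (p, bb, ABBABZ)
  read b, top A: go to q, push ε → (q, b, BBABZ)
  read b, top B: go to q, push AB → (q, ε, ABBABZ)
All input consumed; M is in state q.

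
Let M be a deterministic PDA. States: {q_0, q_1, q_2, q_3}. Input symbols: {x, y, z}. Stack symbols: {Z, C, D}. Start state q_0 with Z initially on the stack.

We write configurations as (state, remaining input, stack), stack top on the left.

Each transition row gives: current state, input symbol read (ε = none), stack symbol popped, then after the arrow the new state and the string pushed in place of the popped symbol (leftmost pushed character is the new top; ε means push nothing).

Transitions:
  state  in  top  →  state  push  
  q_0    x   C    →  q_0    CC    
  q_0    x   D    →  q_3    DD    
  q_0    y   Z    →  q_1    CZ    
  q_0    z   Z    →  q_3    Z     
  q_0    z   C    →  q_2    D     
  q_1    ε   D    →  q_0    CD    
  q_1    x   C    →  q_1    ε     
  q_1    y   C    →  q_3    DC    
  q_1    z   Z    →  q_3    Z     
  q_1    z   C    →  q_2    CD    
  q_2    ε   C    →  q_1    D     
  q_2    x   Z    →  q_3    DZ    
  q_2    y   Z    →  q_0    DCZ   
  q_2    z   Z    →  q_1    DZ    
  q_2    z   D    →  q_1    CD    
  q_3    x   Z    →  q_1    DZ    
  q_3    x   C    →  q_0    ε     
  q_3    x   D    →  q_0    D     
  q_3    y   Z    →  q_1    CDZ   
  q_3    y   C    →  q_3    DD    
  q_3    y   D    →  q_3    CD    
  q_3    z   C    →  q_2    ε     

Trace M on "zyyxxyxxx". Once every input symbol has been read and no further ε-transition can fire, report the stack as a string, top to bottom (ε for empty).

(q_0, zyyxxyxxx, Z)
  read z, top Z: go to q_3, push Z → (q_3, yyxxyxxx, Z)
  read y, top Z: go to q_1, push CDZ → (q_1, yxxyxxx, CDZ)
  read y, top C: go to q_3, push DC → (q_3, xxyxxx, DCDZ)
  read x, top D: go to q_0, push D → (q_0, xyxxx, DCDZ)
  read x, top D: go to q_3, push DD → (q_3, yxxx, DDCDZ)
  read y, top D: go to q_3, push CD → (q_3, xxx, CDDCDZ)
  read x, top C: go to q_0, push ε → (q_0, xx, DDCDZ)
  read x, top D: go to q_3, push DD → (q_3, x, DDDCDZ)
  read x, top D: go to q_0, push D → (q_0, ε, DDDCDZ)
All input consumed in state q_0 with stack DDDCDZ.

DDDCDZ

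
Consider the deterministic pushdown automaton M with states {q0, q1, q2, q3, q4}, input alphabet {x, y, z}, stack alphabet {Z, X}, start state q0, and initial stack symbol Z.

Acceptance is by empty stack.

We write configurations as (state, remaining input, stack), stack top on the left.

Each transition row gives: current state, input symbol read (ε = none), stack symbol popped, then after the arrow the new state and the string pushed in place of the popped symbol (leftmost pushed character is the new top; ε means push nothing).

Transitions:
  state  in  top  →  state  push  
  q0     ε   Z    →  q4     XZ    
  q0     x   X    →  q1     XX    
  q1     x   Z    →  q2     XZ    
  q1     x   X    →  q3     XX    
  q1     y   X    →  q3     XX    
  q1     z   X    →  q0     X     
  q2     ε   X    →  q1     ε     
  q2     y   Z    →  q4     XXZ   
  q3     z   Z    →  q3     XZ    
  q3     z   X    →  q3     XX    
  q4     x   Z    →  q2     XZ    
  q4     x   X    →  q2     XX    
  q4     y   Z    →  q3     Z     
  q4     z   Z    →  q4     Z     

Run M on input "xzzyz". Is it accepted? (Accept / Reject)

(q0, xzzyz, Z) ⊢ (q4, xzzyz, XZ) ⊢ (q2, zzyz, XXZ) ⊢ (q1, zzyz, XZ) ⊢ (q0, zyz, XZ)
No transition applies at (q0, zyz, XZ); input not fully consumed.

Reject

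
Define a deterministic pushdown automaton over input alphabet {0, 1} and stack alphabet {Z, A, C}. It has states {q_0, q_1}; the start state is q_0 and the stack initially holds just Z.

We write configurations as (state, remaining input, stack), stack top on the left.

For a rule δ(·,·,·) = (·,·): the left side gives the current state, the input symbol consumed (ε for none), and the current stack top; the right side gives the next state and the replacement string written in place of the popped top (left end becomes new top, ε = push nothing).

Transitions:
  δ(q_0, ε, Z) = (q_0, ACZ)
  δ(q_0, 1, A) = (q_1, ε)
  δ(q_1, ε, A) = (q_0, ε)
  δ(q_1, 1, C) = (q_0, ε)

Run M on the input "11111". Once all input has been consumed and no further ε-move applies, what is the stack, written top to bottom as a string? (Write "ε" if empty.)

CZ

(q_0, 11111, Z)
  ε-move, top Z: go to q_0, push ACZ → (q_0, 11111, ACZ)
  read 1, top A: go to q_1, push ε → (q_1, 1111, CZ)
  read 1, top C: go to q_0, push ε → (q_0, 111, Z)
  ε-move, top Z: go to q_0, push ACZ → (q_0, 111, ACZ)
  read 1, top A: go to q_1, push ε → (q_1, 11, CZ)
  read 1, top C: go to q_0, push ε → (q_0, 1, Z)
  ε-move, top Z: go to q_0, push ACZ → (q_0, 1, ACZ)
  read 1, top A: go to q_1, push ε → (q_1, ε, CZ)
All input consumed in state q_1 with stack CZ.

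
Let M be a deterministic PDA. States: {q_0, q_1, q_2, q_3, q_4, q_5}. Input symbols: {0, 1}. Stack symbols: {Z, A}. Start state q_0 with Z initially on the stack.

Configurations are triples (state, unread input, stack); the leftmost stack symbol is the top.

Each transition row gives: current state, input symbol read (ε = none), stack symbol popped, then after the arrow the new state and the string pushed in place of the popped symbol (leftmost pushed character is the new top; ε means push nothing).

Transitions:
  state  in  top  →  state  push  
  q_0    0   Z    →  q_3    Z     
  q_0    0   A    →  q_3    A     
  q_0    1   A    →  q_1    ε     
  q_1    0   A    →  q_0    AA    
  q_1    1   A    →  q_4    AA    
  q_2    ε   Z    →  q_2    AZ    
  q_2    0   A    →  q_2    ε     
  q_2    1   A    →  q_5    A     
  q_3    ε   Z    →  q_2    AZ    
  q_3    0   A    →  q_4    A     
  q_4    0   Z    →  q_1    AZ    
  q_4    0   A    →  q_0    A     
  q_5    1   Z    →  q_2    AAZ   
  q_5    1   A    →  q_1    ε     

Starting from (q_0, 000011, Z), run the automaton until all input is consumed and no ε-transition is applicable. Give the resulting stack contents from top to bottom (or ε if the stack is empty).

(q_0, 000011, Z) ⊢ (q_3, 00011, Z) ⊢ (q_2, 00011, AZ) ⊢ (q_2, 0011, Z) ⊢ (q_2, 0011, AZ) ⊢ (q_2, 011, Z) ⊢ (q_2, 011, AZ) ⊢ (q_2, 11, Z) ⊢ (q_2, 11, AZ) ⊢ (q_5, 1, AZ) ⊢ (q_1, ε, Z)
All input consumed in state q_1 with stack Z.

Z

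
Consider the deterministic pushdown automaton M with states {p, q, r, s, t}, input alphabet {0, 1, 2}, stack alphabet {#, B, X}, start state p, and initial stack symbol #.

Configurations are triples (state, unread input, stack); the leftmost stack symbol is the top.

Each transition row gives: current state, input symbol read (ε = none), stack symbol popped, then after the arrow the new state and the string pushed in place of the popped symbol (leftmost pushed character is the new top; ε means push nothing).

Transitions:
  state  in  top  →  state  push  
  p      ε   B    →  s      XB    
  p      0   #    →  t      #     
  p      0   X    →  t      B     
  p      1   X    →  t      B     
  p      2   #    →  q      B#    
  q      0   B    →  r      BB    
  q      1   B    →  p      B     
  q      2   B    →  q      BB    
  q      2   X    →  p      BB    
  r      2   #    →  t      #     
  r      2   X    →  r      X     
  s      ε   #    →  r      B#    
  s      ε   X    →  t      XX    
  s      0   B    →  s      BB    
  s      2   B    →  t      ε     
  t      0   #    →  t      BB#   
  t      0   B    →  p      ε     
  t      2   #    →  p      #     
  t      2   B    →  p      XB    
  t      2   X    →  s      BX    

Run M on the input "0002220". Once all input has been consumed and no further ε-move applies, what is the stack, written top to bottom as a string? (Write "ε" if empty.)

BBXXB#

(p, 0002220, #)
  read 0, top #: go to t, push # → (t, 002220, #)
  read 0, top #: go to t, push BB# → (t, 02220, BB#)
  read 0, top B: go to p, push ε → (p, 2220, B#)
  ε-move, top B: go to s, push XB → (s, 2220, XB#)
  ε-move, top X: go to t, push XX → (t, 2220, XXB#)
  read 2, top X: go to s, push BX → (s, 220, BXXB#)
  read 2, top B: go to t, push ε → (t, 20, XXB#)
  read 2, top X: go to s, push BX → (s, 0, BXXB#)
  read 0, top B: go to s, push BB → (s, ε, BBXXB#)
All input consumed in state s with stack BBXXB#.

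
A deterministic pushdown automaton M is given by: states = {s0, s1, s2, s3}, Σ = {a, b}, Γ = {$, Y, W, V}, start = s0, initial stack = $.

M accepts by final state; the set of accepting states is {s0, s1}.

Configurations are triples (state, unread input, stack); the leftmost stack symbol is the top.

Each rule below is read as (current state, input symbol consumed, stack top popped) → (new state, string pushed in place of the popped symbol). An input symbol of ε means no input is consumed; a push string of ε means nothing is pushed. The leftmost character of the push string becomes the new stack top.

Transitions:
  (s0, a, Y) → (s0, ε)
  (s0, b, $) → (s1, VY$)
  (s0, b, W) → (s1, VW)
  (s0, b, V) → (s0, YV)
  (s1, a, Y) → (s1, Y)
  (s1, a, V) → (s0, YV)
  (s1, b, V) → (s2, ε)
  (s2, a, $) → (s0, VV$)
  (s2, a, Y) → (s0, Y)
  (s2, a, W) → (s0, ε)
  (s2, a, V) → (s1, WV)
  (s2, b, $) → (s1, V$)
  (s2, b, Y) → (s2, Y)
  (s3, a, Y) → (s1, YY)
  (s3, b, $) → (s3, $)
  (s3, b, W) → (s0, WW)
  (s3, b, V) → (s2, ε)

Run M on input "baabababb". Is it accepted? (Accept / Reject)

(s0, baabababb, $) ⊢ (s1, aabababb, VY$) ⊢ (s0, abababb, YVY$) ⊢ (s0, bababb, VY$) ⊢ (s0, ababb, YVY$) ⊢ (s0, babb, VY$) ⊢ (s0, abb, YVY$) ⊢ (s0, bb, VY$) ⊢ (s0, b, YVY$)
No transition applies at (s0, b, YVY$); input not fully consumed.

Reject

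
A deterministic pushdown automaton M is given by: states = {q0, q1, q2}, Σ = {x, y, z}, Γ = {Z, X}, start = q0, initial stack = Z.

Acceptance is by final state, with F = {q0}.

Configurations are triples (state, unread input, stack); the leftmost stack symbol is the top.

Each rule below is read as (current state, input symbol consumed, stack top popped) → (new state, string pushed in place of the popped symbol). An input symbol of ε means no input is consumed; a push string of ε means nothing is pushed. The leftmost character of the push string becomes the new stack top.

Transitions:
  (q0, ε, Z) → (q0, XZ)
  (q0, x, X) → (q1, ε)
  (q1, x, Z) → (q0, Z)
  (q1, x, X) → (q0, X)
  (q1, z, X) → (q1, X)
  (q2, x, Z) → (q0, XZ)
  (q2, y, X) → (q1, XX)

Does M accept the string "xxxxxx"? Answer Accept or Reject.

(q0, xxxxxx, Z)
  ε-move, top Z: go to q0, push XZ → (q0, xxxxxx, XZ)
  read x, top X: go to q1, push ε → (q1, xxxxx, Z)
  read x, top Z: go to q0, push Z → (q0, xxxx, Z)
  ε-move, top Z: go to q0, push XZ → (q0, xxxx, XZ)
  read x, top X: go to q1, push ε → (q1, xxx, Z)
  read x, top Z: go to q0, push Z → (q0, xx, Z)
  ε-move, top Z: go to q0, push XZ → (q0, xx, XZ)
  read x, top X: go to q1, push ε → (q1, x, Z)
  read x, top Z: go to q0, push Z → (q0, ε, Z)
All input consumed; state q0 ∈ F.

Accept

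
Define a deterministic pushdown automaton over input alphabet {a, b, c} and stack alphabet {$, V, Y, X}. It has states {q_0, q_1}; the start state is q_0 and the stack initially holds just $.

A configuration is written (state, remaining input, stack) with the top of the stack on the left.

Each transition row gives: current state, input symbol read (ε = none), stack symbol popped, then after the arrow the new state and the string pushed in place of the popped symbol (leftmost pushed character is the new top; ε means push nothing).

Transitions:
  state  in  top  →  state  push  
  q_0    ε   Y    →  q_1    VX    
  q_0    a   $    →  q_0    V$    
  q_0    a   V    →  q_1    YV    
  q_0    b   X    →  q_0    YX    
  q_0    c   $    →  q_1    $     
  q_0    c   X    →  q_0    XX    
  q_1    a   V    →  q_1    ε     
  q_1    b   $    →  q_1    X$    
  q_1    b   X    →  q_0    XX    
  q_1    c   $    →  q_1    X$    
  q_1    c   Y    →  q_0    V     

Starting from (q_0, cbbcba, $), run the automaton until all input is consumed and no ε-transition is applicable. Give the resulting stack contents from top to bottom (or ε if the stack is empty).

(q_0, cbbcba, $) ⊢ (q_1, bbcba, $) ⊢ (q_1, bcba, X$) ⊢ (q_0, cba, XX$) ⊢ (q_0, ba, XXX$) ⊢ (q_0, a, YXXX$) ⊢ (q_1, a, VXXXX$) ⊢ (q_1, ε, XXXX$)
All input consumed in state q_1 with stack XXXX$.

XXXX$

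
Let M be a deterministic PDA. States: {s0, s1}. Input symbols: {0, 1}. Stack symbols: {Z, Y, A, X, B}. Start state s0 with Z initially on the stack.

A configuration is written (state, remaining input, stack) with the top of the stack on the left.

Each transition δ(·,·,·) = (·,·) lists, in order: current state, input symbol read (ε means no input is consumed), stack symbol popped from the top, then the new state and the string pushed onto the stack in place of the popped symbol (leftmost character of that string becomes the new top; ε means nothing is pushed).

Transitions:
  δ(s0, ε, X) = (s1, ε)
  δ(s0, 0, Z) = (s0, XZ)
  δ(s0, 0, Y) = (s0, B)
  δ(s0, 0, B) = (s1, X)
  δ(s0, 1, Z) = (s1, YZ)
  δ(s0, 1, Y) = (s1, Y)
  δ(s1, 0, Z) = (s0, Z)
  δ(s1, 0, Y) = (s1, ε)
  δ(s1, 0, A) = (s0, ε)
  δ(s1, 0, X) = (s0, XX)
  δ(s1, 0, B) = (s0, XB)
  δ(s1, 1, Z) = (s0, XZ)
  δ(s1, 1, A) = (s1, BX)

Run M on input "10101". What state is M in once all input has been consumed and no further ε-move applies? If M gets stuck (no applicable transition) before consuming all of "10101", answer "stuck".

(s0, 10101, Z)
  read 1, top Z: go to s1, push YZ → (s1, 0101, YZ)
  read 0, top Y: go to s1, push ε → (s1, 101, Z)
  read 1, top Z: go to s0, push XZ → (s0, 01, XZ)
  ε-move, top X: go to s1, push ε → (s1, 01, Z)
  read 0, top Z: go to s0, push Z → (s0, 1, Z)
  read 1, top Z: go to s1, push YZ → (s1, ε, YZ)
All input consumed; M is in state s1.

s1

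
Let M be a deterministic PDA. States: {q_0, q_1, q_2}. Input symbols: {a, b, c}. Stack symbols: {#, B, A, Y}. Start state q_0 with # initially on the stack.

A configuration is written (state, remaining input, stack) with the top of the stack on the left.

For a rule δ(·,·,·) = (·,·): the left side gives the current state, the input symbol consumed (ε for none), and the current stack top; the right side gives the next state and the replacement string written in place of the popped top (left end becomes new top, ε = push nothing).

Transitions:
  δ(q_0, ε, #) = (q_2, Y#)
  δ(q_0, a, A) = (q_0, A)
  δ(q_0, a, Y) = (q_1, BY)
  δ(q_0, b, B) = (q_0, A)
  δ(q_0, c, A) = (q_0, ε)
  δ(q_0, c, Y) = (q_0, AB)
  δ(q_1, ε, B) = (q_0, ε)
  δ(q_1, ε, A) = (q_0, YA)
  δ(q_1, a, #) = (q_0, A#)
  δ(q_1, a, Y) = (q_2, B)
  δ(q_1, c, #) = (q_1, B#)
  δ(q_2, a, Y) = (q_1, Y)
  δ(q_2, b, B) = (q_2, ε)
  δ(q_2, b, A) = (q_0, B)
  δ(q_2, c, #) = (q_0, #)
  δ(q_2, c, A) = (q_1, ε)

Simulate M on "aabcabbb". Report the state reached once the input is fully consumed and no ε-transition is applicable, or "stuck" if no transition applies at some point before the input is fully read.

(q_0, aabcabbb, #)
  ε-move, top #: go to q_2, push Y# → (q_2, aabcabbb, Y#)
  read a, top Y: go to q_1, push Y → (q_1, abcabbb, Y#)
  read a, top Y: go to q_2, push B → (q_2, bcabbb, B#)
  read b, top B: go to q_2, push ε → (q_2, cabbb, #)
  read c, top #: go to q_0, push # → (q_0, abbb, #)
  ε-move, top #: go to q_2, push Y# → (q_2, abbb, Y#)
  read a, top Y: go to q_1, push Y → (q_1, bbb, Y#)
No transition for (q_1, b, top Y); M blocks with input bbb remaining.

stuck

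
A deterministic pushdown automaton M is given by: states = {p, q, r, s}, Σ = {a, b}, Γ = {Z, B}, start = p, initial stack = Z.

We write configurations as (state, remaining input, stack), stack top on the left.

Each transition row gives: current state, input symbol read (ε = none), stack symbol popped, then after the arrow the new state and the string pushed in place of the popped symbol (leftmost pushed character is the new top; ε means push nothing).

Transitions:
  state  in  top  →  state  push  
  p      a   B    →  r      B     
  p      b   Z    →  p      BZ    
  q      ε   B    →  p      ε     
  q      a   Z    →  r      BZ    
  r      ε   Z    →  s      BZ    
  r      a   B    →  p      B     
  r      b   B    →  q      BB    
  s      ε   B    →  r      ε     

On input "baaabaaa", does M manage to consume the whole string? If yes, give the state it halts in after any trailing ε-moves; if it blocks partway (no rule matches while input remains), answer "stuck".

(p, baaabaaa, Z)
  read b, top Z: go to p, push BZ → (p, aaabaaa, BZ)
  read a, top B: go to r, push B → (r, aabaaa, BZ)
  read a, top B: go to p, push B → (p, abaaa, BZ)
  read a, top B: go to r, push B → (r, baaa, BZ)
  read b, top B: go to q, push BB → (q, aaa, BBZ)
  ε-move, top B: go to p, push ε → (p, aaa, BZ)
  read a, top B: go to r, push B → (r, aa, BZ)
  read a, top B: go to p, push B → (p, a, BZ)
  read a, top B: go to r, push B → (r, ε, BZ)
All input consumed; M is in state r.

r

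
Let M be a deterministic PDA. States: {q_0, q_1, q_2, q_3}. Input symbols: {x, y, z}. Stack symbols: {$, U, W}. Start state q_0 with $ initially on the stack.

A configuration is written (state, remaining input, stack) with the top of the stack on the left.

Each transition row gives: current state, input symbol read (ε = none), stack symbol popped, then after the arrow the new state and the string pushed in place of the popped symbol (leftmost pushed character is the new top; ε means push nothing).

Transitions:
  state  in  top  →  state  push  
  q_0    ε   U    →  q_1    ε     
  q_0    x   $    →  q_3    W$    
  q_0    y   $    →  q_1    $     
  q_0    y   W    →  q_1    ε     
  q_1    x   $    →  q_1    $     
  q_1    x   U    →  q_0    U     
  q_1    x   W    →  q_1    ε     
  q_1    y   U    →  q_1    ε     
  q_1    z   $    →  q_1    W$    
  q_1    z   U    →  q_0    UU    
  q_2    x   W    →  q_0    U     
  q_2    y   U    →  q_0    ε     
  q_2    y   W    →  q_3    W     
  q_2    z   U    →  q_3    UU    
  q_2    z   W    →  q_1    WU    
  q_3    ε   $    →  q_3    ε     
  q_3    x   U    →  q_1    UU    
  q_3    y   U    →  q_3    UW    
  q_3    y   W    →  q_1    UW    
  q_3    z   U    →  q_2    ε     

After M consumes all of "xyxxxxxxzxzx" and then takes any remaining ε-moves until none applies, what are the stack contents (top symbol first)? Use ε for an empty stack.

(q_0, xyxxxxxxzxzx, $) ⊢ (q_3, yxxxxxxzxzx, W$) ⊢ (q_1, xxxxxxzxzx, UW$) ⊢ (q_0, xxxxxzxzx, UW$) ⊢ (q_1, xxxxxzxzx, W$) ⊢ (q_1, xxxxzxzx, $) ⊢ (q_1, xxxzxzx, $) ⊢ (q_1, xxzxzx, $) ⊢ (q_1, xzxzx, $) ⊢ (q_1, zxzx, $) ⊢ (q_1, xzx, W$) ⊢ (q_1, zx, $) ⊢ (q_1, x, W$) ⊢ (q_1, ε, $)
All input consumed in state q_1 with stack $.

$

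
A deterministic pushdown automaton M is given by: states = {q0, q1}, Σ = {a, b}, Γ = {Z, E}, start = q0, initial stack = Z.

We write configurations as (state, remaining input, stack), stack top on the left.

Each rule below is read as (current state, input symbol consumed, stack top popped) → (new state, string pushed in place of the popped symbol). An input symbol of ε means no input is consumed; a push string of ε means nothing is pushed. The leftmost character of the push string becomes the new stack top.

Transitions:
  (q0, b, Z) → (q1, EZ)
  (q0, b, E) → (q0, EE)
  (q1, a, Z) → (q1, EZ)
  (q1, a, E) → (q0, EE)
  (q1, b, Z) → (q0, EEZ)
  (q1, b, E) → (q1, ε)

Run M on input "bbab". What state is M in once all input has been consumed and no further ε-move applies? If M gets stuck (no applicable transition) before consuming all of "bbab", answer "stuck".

q1

(q0, bbab, Z)
  read b, top Z: go to q1, push EZ → (q1, bab, EZ)
  read b, top E: go to q1, push ε → (q1, ab, Z)
  read a, top Z: go to q1, push EZ → (q1, b, EZ)
  read b, top E: go to q1, push ε → (q1, ε, Z)
All input consumed; M is in state q1.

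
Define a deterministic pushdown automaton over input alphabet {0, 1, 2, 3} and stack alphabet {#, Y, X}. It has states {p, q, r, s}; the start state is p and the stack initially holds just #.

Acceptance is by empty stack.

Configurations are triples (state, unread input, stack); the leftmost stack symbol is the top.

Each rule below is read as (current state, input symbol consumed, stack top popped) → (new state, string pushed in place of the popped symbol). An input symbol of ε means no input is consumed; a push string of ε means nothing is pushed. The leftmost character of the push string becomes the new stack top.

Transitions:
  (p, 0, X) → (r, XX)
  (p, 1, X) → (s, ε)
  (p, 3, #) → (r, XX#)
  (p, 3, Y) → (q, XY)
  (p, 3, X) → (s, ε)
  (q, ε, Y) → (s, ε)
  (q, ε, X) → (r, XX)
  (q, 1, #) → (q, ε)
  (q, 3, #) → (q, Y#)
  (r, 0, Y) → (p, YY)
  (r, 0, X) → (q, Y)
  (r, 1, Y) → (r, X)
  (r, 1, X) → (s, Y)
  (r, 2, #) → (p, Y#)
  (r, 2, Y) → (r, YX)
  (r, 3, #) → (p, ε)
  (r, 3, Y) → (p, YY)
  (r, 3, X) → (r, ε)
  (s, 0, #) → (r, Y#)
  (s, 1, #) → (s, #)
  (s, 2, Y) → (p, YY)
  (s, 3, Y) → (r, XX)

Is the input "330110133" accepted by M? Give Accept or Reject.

Accept

(p, 330110133, #)
  read 3, top #: go to r, push XX# → (r, 30110133, XX#)
  read 3, top X: go to r, push ε → (r, 0110133, X#)
  read 0, top X: go to q, push Y → (q, 110133, Y#)
  ε-move, top Y: go to s, push ε → (s, 110133, #)
  read 1, top #: go to s, push # → (s, 10133, #)
  read 1, top #: go to s, push # → (s, 0133, #)
  read 0, top #: go to r, push Y# → (r, 133, Y#)
  read 1, top Y: go to r, push X → (r, 33, X#)
  read 3, top X: go to r, push ε → (r, 3, #)
  read 3, top #: go to p, push ε → (p, ε, ε)
All input consumed and the stack is empty.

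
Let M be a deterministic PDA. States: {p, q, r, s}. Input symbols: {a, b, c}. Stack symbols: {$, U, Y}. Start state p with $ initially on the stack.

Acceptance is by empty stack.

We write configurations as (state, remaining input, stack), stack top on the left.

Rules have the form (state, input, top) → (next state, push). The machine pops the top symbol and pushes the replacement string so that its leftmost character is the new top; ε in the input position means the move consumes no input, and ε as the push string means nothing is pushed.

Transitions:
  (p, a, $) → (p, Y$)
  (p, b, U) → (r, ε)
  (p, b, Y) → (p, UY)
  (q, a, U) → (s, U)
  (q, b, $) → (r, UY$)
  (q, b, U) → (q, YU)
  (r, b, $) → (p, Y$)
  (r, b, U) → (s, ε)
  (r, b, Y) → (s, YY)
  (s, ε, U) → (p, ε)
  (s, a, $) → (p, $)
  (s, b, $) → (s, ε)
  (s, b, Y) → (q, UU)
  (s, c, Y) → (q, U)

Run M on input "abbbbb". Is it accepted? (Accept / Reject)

(p, abbbbb, $)
  read a, top $: go to p, push Y$ → (p, bbbbb, Y$)
  read b, top Y: go to p, push UY → (p, bbbb, UY$)
  read b, top U: go to r, push ε → (r, bbb, Y$)
  read b, top Y: go to s, push YY → (s, bb, YY$)
  read b, top Y: go to q, push UU → (q, b, UUY$)
  read b, top U: go to q, push YU → (q, ε, YUUY$)
All input consumed; stack is YUUY$, not empty, and no further ε-move applies.

Reject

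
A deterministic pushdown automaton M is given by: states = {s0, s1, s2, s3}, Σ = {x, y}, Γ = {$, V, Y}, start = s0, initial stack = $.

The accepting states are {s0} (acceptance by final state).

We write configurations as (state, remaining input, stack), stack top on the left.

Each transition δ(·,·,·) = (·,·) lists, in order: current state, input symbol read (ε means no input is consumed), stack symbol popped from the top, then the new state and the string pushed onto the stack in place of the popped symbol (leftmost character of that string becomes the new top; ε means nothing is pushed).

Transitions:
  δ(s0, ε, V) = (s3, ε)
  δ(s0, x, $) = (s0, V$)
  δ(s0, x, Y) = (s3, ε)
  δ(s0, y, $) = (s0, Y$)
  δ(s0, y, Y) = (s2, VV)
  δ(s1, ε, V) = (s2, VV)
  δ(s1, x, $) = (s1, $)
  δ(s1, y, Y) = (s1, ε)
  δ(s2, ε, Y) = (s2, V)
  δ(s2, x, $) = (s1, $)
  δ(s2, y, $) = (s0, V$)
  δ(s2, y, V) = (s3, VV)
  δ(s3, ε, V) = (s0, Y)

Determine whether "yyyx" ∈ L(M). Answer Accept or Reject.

Accept

(s0, yyyx, $) ⊢ (s0, yyx, Y$) ⊢ (s2, yx, VV$) ⊢ (s3, x, VVV$) ⊢ (s0, x, YVV$) ⊢ (s3, ε, VV$) ⊢ (s0, ε, YV$)
All input consumed; state s0 ∈ F.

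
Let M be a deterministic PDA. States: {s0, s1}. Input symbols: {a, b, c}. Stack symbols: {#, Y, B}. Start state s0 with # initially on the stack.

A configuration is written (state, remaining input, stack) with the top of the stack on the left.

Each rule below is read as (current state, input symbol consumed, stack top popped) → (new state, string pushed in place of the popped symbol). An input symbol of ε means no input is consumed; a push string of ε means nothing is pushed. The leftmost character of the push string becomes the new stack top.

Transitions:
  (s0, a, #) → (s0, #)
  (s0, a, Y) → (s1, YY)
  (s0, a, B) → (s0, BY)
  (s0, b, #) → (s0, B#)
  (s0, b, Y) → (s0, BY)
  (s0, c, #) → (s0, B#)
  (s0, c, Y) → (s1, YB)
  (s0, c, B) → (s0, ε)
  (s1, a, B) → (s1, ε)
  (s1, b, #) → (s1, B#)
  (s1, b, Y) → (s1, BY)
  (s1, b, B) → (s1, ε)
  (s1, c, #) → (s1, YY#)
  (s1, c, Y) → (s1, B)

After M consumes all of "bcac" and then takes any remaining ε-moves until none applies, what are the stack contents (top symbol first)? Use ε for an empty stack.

B#

(s0, bcac, #)
  read b, top #: go to s0, push B# → (s0, cac, B#)
  read c, top B: go to s0, push ε → (s0, ac, #)
  read a, top #: go to s0, push # → (s0, c, #)
  read c, top #: go to s0, push B# → (s0, ε, B#)
All input consumed in state s0 with stack B#.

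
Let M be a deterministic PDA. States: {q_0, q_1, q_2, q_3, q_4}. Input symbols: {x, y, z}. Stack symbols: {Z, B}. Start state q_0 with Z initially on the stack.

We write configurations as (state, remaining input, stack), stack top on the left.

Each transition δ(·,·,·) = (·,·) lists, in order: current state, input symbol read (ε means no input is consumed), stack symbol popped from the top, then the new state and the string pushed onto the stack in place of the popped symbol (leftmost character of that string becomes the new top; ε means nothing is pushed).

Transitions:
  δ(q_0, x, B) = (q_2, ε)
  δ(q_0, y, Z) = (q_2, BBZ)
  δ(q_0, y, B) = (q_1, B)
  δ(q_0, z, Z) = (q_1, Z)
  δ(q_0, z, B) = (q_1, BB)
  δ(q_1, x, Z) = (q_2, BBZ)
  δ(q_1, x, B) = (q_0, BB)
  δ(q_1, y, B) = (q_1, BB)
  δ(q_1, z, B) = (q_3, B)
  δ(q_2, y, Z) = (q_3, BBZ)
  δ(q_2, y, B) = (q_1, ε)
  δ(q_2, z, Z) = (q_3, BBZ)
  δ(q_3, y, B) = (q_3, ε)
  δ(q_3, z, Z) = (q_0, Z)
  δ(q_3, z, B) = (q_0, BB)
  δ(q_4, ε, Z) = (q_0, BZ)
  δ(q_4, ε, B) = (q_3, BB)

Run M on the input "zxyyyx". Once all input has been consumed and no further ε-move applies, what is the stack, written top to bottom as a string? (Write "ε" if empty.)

BBBBZ

(q_0, zxyyyx, Z)
  read z, top Z: go to q_1, push Z → (q_1, xyyyx, Z)
  read x, top Z: go to q_2, push BBZ → (q_2, yyyx, BBZ)
  read y, top B: go to q_1, push ε → (q_1, yyx, BZ)
  read y, top B: go to q_1, push BB → (q_1, yx, BBZ)
  read y, top B: go to q_1, push BB → (q_1, x, BBBZ)
  read x, top B: go to q_0, push BB → (q_0, ε, BBBBZ)
All input consumed in state q_0 with stack BBBBZ.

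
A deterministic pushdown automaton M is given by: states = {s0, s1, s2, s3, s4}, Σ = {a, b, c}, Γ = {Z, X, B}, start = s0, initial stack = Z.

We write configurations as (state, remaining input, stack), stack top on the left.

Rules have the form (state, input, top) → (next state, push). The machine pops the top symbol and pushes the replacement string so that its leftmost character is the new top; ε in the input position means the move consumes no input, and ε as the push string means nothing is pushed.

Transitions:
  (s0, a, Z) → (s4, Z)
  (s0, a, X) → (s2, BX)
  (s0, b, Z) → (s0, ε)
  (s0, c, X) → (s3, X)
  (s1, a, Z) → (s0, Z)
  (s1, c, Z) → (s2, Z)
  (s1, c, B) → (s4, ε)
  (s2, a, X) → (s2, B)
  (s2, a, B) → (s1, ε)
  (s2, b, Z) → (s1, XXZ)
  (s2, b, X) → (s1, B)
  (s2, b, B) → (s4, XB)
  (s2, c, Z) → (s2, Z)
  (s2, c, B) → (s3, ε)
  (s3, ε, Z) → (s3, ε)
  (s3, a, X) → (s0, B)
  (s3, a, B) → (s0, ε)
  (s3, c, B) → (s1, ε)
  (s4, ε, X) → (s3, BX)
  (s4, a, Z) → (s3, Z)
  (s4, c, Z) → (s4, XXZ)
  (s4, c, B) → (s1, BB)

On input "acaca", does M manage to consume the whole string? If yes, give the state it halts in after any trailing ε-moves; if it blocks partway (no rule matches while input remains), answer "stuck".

s0

(s0, acaca, Z) ⊢ (s4, caca, Z) ⊢ (s4, aca, XXZ) ⊢ (s3, aca, BXXZ) ⊢ (s0, ca, XXZ) ⊢ (s3, a, XXZ) ⊢ (s0, ε, BXZ)
All input consumed; M is in state s0.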